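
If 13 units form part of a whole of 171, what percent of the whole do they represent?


Percentage = (part / whole) × 100
= (13 / 171) × 100
≈ 7.60%

7.60%


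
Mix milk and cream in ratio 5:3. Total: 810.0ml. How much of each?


Total parts = 5 + 3 = 8
milk: 810.0 × 5/8 = 506.3ml
cream: 810.0 × 3/8 = 303.8ml
= 506.3ml and 303.8ml

506.3ml and 303.8ml


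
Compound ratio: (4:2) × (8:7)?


Compound ratio = (4×8) : (2×7)
= 32:14
GCD = 2
= 16:7

16:7


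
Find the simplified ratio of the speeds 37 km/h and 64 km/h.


Ratio = 37:64
GCD = 1
Simplified = 37:64
Time ratio (same distance) = 64:37
Speed ratio = 37:64

37:64


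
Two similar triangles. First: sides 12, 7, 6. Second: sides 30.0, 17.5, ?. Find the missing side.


Scale factor = 30.0/12 = 2.5
Missing side = 6 × 2.5
= 15.0

15.0


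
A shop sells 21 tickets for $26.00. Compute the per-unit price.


Unit rate = total / quantity
= 26.00 / 21
= $1.24 per unit

$1.24 per unit


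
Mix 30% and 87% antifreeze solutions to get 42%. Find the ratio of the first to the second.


Let x parts of 30% mix with y parts of 87%.
30x + 87y = 42(x + y)
30x + 87y = 42x + 42y
x(30 - 42) = y(42 - 87)
x/y = (87 - 42)/(42 - 30) = 45/12
Simplify: 15:4
= 15:4

15:4


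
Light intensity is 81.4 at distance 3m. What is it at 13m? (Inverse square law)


I₁d₁² = I₂d₂²
I₂ = I₁ × (d₁/d₂)²
= 81.4 × (3/13)²
= 81.4 × 9/169
= 732.6/169
≈ 4.3349

4.3349


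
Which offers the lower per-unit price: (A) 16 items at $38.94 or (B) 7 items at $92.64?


Deal A: $38.94/16 = $2.4338/unit
Deal B: $92.64/7 = $13.2343/unit
A is cheaper per unit
= Deal A

Deal A


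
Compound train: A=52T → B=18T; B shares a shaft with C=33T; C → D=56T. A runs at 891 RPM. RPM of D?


Stage 1: RPM_B = RPM_A × t_A/t_B = 891 × 52/18 = 46332/18 = 2574.00
B and C share a shaft → RPM_C = RPM_B
Stage 2: RPM_D = RPM_C × t_C/t_D = RPM_A × (t_A×t_C)/(t_B×t_D)
Overall ratio = (52×33)/(18×56) = 1716/1008
RPM_D = 891 × 1716/1008 = 1528956/1008
≈ 1516.82 RPM

1516.82 RPM


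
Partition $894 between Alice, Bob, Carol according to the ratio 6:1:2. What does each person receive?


Total parts = 6 + 1 + 2 = 9
Alice: 894 × 6/9 = 596.00
Bob: 894 × 1/9 = 99.33
Carol: 894 × 2/9 = 198.67
= Alice: $596.00, Bob: $99.33, Carol: $198.67

Alice: $596.00, Bob: $99.33, Carol: $198.67


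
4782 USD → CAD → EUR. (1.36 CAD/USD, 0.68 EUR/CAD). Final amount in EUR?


Step 1: 4782 USD × 1.36 = 6503.52 CAD
Step 2: 6503.52 CAD × 0.68 = 4422.39 EUR
Implied rate USD→EUR = 1.36 × 0.68 = 0.9248
= 4422.39 EUR

4422.39 EUR


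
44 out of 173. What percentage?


Percentage = (part / whole) × 100
= (44 / 173) × 100
≈ 25.43%

25.43%


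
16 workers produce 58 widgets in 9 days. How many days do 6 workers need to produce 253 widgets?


Days ∝ work / workers, so d₂ = d₁ × (m₁/m₂) × (w₂/w₁)
Workers factor (inverse): 16/6 ≈ 2.6667
Work factor (direct): 253/58 ≈ 4.3621
d₂ = 9 × 16/6 × 253/58 = (9 × 16 × 253) / (6 × 58) = 36432/348
≈ 104.69 days

104.69 days


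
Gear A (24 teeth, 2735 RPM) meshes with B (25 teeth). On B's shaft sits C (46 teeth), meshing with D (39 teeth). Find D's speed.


Stage 1: RPM_B = RPM_A × t_A/t_B = 2735 × 24/25 = 65640/25 = 2625.60
B and C share a shaft → RPM_C = RPM_B
Stage 2: RPM_D = RPM_C × t_C/t_D = RPM_A × (t_A×t_C)/(t_B×t_D)
Overall ratio = (24×46)/(25×39) = 1104/975
RPM_D = 2735 × 1104/975 = 3019440/975
≈ 3096.86 RPM

3096.86 RPM


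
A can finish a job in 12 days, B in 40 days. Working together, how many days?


Rate of A = 1/12 per day
Rate of B = 1/40 per day
Combined rate = 1/12 + 1/40 = 52/480 ≈ 0.1083 per day
Days = 1 / combined rate = 480/52
≈ 9.23 days

9.23 days


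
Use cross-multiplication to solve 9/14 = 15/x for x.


Cross multiply: 9 × x = 14 × 15
9x = 210
x = 210 / 9
= 23.33

23.33


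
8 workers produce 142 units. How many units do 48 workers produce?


Direct proportion: y/x = constant
k = 142/8 = 17.7500
y₂ = k × 48 = 142 × 48 / 8 = 6816/8
= 852.00

852.00


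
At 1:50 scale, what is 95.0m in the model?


Model size = real / scale
= 95.0 / 50
= 1.9000 m

1.9000 m


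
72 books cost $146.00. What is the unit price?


Unit rate = total / quantity
= 146.00 / 72
= $2.03 per unit

$2.03 per unit


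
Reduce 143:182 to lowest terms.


GCD(143, 182) = 13
143/13 : 182/13
= 11:14

11:14


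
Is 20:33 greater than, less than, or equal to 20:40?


20/33 = 0.6061
20/40 = 0.5000
0.6061 > 0.5000, so 20:33 is greater
= greater than

greater than


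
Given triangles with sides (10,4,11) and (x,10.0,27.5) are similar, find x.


Scale factor = 10.0/4 = 2.5
Missing side = 10 × 2.5
= 25.0

25.0


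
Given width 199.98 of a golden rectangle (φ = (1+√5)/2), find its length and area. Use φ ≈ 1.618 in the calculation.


φ = (1 + √5) / 2 ≈ 1.618
Length = width × φ = 199.98 × 1.618 = 323.56764
≈ 323.57
Area = width × length = 199.98 × 323.56764 = 64707.0566472 ≈ 64707.06
= Length: 323.57, Area: 64707.06

Length: 323.57, Area: 64707.06


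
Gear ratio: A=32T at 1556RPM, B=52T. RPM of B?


Gear ratio = 32:52 = 8:13
RPM_B = RPM_A × (teeth_A / teeth_B)
= 1556 × (32/52)
= 957.5 RPM

957.5 RPM


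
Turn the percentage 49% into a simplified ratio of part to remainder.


49% means 49 parts out of 100; remainder = 51
Part : remainder = 49:51
GCD = 1
= 49:51

49:51


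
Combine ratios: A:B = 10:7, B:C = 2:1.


Match B: multiply A:B by 2 → 20:14
Multiply B:C by 7 → 14:7
Combined: 20:14:7
GCD = 1
= 20:14:7

20:14:7


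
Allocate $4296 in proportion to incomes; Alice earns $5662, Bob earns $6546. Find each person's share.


Total income = 5662 + 6546 = $12208
Alice: $4296 × 5662/12208 = $1992.46
Bob: $4296 × 6546/12208 = $2303.54
= Alice: $1992.46, Bob: $2303.54

Alice: $1992.46, Bob: $2303.54


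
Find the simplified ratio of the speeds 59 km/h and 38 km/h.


Ratio = 59:38
GCD = 1
Simplified = 59:38
Time ratio (same distance) = 38:59
Speed ratio = 59:38

59:38


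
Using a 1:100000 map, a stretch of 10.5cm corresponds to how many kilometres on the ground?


Real distance = map distance × scale
= 10.5cm × 100000
= 1050000 cm = 10500.0 m
= 10.500 km

10.500 km


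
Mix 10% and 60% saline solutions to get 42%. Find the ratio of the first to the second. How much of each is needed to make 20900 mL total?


Let x parts of 10% mix with y parts of 60%.
10x + 60y = 42(x + y)
10x + 60y = 42x + 42y
x(10 - 42) = y(42 - 60)
x/y = (60 - 42)/(42 - 10) = 18/32
Simplify: 9:16
Total parts = 25; one part = 20900/25 = 836.00 mL
10% solution: 9×836.00 = 7524.00 mL
60% solution: 16×836.00 = 13376.00 mL
= ratio 9:16; 7524.00 mL and 13376.00 mL

ratio 9:16; 7524.00 mL and 13376.00 mL


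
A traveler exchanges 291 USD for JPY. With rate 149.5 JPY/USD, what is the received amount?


Amount × rate = 291 × 149.5
= 43504.50 JPY

43504.50 JPY


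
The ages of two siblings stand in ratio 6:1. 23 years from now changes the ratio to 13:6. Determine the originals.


Let A = 6k, B = 1k.
(6k + 23) / (1k + 23) = 13/6
Cross-multiply: 6(6k + 23) = 13(1k + 23)
36k + 138 = 13k + 299
36k - 13k = 299 - 138
23k = 161
k = 161/23 = 7
A = 6×7 = 42, B = 1×7 = 7
= A = 42, B = 7

A = 42, B = 7


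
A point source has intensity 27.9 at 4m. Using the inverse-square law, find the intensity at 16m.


I₁d₁² = I₂d₂²
I₂ = I₁ × (d₁/d₂)²
= 27.9 × (4/16)²
= 27.9 × 16/256
= 446.4/256
≈ 1.7438

1.7438


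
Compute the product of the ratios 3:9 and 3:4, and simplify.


Compound ratio = (3×3) : (9×4)
= 9:36
GCD = 9
= 1:4

1:4


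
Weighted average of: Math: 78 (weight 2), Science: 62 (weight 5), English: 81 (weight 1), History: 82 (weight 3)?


Numerator = 78×2 + 62×5 + 81×1 + 82×3
= 156 + 310 + 81 + 246
= 793
Total weight = 11
Weighted avg = 793/11
= 72.09

72.09


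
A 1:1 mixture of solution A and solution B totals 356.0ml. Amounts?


Total parts = 1 + 1 = 2
solution A: 356.0 × 1/2 = 178.0ml
solution B: 356.0 × 1/2 = 178.0ml
= 178.0ml and 178.0ml

178.0ml and 178.0ml


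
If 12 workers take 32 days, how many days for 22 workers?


Inverse proportion: x × y = constant
k = 12 × 32 = 384
y₂ = k / 22 = 384 / 22
= 17.45

17.45


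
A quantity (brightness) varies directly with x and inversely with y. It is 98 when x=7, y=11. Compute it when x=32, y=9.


z = k·x/y
Solve for k using the known point: k = z·y/x = 98×11/7 = 1078/7 = 154.0000
Now evaluate at x=32, y=9:
z = k × 32 / 9 = (1078 × 32) / (7 × 9) = 34496/63
≈ 547.5556

547.5556


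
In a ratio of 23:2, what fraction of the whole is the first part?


Total parts = 23 + 2 = 25
First part: 23/25 = 23/25
= 23/25

23/25


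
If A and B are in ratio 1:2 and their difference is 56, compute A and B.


Let A = 1k, B = 2k.
2k - 1k = 56
1k = 56 → k = 56/1 = 56
A = 1×56 = 56, B = 2×56 = 112
= A = 56, B = 112

A = 56, B = 112


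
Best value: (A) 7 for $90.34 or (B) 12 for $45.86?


Deal A: $90.34/7 = $12.9057/unit
Deal B: $45.86/12 = $3.8217/unit
B is cheaper per unit
= Deal B

Deal B


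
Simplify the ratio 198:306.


GCD(198, 306) = 18
198/18 : 306/18
= 11:17

11:17


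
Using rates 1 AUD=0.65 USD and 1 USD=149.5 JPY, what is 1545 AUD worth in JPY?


Step 1: 1545 AUD × 0.65 = 1004.25 USD
Step 2: 1004.25 USD × 149.5 = 150135.38 JPY
Implied rate AUD→JPY = 0.65 × 149.5 = 97.1750
= 150135.38 JPY

150135.38 JPY


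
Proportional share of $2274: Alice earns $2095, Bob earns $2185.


Total income = 2095 + 2185 = $4280
Alice: $2274 × 2095/4280 = $1113.09
Bob: $2274 × 2185/4280 = $1160.91
= Alice: $1113.09, Bob: $1160.91

Alice: $1113.09, Bob: $1160.91


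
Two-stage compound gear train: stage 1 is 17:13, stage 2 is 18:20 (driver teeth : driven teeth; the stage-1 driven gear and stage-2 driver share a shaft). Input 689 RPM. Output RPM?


Stage 1: RPM_B = RPM_A × t_A/t_B = 689 × 17/13 = 11713/13 = 901.00
B and C share a shaft → RPM_C = RPM_B
Stage 2: RPM_D = RPM_C × t_C/t_D = RPM_A × (t_A×t_C)/(t_B×t_D)
Overall ratio = (17×18)/(13×20) = 306/260
RPM_D = 689 × 306/260 = 210834/260
= 810.90 RPM

810.90 RPM


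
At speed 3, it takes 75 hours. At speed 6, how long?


Inverse proportion: x × y = constant
k = 3 × 75 = 225
y₂ = k / 6 = 225 / 6
= 37.50

37.50


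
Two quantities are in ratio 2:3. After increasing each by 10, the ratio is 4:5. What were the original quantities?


Let A = 2k, B = 3k.
(2k + 10) / (3k + 10) = 4/5
Cross-multiply: 5(2k + 10) = 4(3k + 10)
10k + 50 = 12k + 40
10k - 12k = 40 - 50
-2k = -10
k = -10/-2 = 5
A = 2×5 = 10, B = 3×5 = 15
= A = 10, B = 15

A = 10, B = 15


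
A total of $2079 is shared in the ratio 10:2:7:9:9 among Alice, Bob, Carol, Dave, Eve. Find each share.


Total parts = 10 + 2 + 7 + 9 + 9 = 37
Alice: 2079 × 10/37 = 561.89
Bob: 2079 × 2/37 = 112.38
Carol: 2079 × 7/37 = 393.32
Dave: 2079 × 9/37 = 505.70
Eve: 2079 × 9/37 = 505.70
= Alice: $561.89, Bob: $112.38, Carol: $393.32, Dave: $505.70, Eve: $505.70

Alice: $561.89, Bob: $112.38, Carol: $393.32, Dave: $505.70, Eve: $505.70


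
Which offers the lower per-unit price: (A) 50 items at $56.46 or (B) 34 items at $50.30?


Deal A: $56.46/50 = $1.1292/unit
Deal B: $50.30/34 = $1.4794/unit
A is cheaper per unit
= Deal A

Deal A


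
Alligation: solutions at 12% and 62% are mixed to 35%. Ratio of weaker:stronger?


Let x parts of 12% mix with y parts of 62%.
12x + 62y = 35(x + y)
12x + 62y = 35x + 35y
x(12 - 35) = y(35 - 62)
x/y = (62 - 35)/(35 - 12) = 27/23
Simplify: 27:23
= 27:23

27:23


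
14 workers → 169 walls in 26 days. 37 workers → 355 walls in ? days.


Days ∝ work / workers, so d₂ = d₁ × (m₁/m₂) × (w₂/w₁)
Workers factor (inverse): 14/37 ≈ 0.3784
Work factor (direct): 355/169 ≈ 2.1006
d₂ = 26 × 14/37 × 355/169 = (26 × 14 × 355) / (37 × 169) = 129220/6253
≈ 20.67 days

20.67 days


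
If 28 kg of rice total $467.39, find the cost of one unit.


Unit rate = total / quantity
= 467.39 / 28
= $16.69 per unit

$16.69 per unit


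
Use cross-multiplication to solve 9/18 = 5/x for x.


Cross multiply: 9 × x = 18 × 5
9x = 90
x = 90 / 9
= 10.00

10.00


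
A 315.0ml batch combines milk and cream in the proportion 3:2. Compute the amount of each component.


Total parts = 3 + 2 = 5
milk: 315.0 × 3/5 = 189.0ml
cream: 315.0 × 2/5 = 126.0ml
= 189.0ml and 126.0ml

189.0ml and 126.0ml


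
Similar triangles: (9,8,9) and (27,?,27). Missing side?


Scale factor = 27/9 = 3
Missing side = 8 × 3
= 24.0

24.0


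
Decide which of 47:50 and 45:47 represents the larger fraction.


47/50 = 0.9400
45/47 = 0.9574
0.9400 < 0.9574, so 47:50 is less
= 45:47

45:47


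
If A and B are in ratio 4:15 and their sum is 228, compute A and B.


Let A = 4k, B = 15k.
4k + 15k = 228
19k = 228 → k = 228/19 = 12
A = 4×12 = 48, B = 15×12 = 180
= A = 48, B = 180

A = 48, B = 180


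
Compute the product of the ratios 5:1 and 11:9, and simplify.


Compound ratio = (5×11) : (1×9)
= 55:9
GCD = 1
= 55:9

55:9


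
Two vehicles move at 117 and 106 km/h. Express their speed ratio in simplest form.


Ratio = 117:106
GCD = 1
Simplified = 117:106
Time ratio (same distance) = 106:117
Speed ratio = 117:106

117:106


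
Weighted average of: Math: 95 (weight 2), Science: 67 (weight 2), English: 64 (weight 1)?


Numerator = 95×2 + 67×2 + 64×1
= 190 + 134 + 64
= 388
Total weight = 5
Weighted avg = 388/5
= 77.60

77.60


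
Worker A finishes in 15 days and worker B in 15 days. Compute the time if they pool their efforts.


Rate of A = 1/15 per day
Rate of B = 1/15 per day
Combined rate = 1/15 + 1/15 = 30/225 ≈ 0.1333 per day
Days = 1 / combined rate = 225/30
= 7.50 days

7.50 days


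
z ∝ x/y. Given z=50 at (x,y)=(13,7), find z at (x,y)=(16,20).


z = k·x/y
Solve for k using the known point: k = z·y/x = 50×7/13 = 350/13 ≈ 26.9231
Now evaluate at x=16, y=20:
z = k × 16 / 20 = (350 × 16) / (13 × 20) = 5600/260
≈ 21.5385

21.5385


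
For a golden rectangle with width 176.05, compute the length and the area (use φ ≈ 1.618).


φ = (1 + √5) / 2 ≈ 1.618
Length = width × φ = 176.05 × 1.618 = 284.8489
≈ 284.85
Area = width × length = 176.05 × 284.8489 = 50147.648845 ≈ 50147.65
= Length: 284.85, Area: 50147.65

Length: 284.85, Area: 50147.65


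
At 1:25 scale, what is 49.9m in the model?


Model size = real / scale
= 49.9 / 25
= 1.9960 m

1.9960 m


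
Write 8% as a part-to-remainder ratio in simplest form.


8% means 8 parts out of 100; remainder = 92
Part : remainder = 8:92
GCD = 4
= 2:23

2:23


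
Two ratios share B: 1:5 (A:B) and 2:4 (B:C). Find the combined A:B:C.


Match B: multiply A:B by 2 → 2:10
Multiply B:C by 5 → 10:20
Combined: 2:10:20
GCD = 2
= 1:5:10

1:5:10


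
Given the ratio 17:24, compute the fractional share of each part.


Total parts = 17 + 24 = 41
First part: 17/41 = 17/41
Second part: 24/41 = 24/41
= 17/41 and 24/41

17/41 and 24/41


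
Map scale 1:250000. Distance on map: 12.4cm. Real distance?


Real distance = map distance × scale
= 12.4cm × 250000
= 3100000 cm = 31000.0 m
= 31.000 km

31.000 km


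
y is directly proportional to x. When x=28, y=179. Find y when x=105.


Direct proportion: y/x = constant
k = 179/28 ≈ 6.3929
y₂ = k × 105 = 179 × 105 / 28 = 18795/28
= 671.25

671.25


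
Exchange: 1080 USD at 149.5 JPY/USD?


Amount × rate = 1080 × 149.5
= 161460.00 JPY

161460.00 JPY


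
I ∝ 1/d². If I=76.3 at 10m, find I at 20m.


I₁d₁² = I₂d₂²
I₂ = I₁ × (d₁/d₂)²
= 76.3 × (10/20)²
= 76.3 × 100/400
= 7630/400
= 19.0750

19.0750


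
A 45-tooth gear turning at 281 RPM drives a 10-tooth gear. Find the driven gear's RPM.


Gear ratio = 45:10 = 9:2
RPM_B = RPM_A × (teeth_A / teeth_B)
= 281 × (45/10)
= 1264.5 RPM

1264.5 RPM


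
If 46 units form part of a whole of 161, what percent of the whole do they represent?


Percentage = (part / whole) × 100
= (46 / 161) × 100
≈ 28.57%

28.57%


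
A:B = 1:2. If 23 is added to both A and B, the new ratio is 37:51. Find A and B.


Let A = 1k, B = 2k.
(1k + 23) / (2k + 23) = 37/51
Cross-multiply: 51(1k + 23) = 37(2k + 23)
51k + 1173 = 74k + 851
51k - 74k = 851 - 1173
-23k = -322
k = -322/-23 = 14
A = 1×14 = 14, B = 2×14 = 28
= A = 14, B = 28

A = 14, B = 28


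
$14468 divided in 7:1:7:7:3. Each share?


Total parts = 7 + 1 + 7 + 7 + 3 = 25
Part 1: 14468 × 7/25 = 4051.04
Part 2: 14468 × 1/25 = 578.72
Part 3: 14468 × 7/25 = 4051.04
Part 4: 14468 × 7/25 = 4051.04
Part 5: 14468 × 3/25 = 1736.16
= Part 1: $4051.04, Part 2: $578.72, Part 3: $4051.04, Part 4: $4051.04, Part 5: $1736.16

Part 1: $4051.04, Part 2: $578.72, Part 3: $4051.04, Part 4: $4051.04, Part 5: $1736.16


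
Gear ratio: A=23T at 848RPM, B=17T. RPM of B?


Gear ratio = 23:17 = 23:17
RPM_B = RPM_A × (teeth_A / teeth_B)
= 848 × (23/17)
= 1147.3 RPM

1147.3 RPM


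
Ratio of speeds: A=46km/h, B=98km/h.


Ratio = 46:98
GCD = 2
Simplified = 23:49
Time ratio (same distance) = 49:23
Speed ratio = 23:49

23:49


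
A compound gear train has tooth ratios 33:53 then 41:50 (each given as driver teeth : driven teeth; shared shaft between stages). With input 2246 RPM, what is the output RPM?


Stage 1: RPM_B = RPM_A × t_A/t_B = 2246 × 33/53 = 74118/53 ≈ 1398.45
B and C share a shaft → RPM_C = RPM_B
Stage 2: RPM_D = RPM_C × t_C/t_D = RPM_A × (t_A×t_C)/(t_B×t_D)
Overall ratio = (33×41)/(53×50) = 1353/2650
RPM_D = 2246 × 1353/2650 = 3038838/2650
≈ 1146.73 RPM

1146.73 RPM


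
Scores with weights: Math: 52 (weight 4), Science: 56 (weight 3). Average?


Numerator = 52×4 + 56×3
= 208 + 168
= 376
Total weight = 7
Weighted avg = 376/7
= 53.71

53.71


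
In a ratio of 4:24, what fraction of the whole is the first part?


Total parts = 4 + 24 = 28
First part: 4/28 = 1/7
= 1/7

1/7


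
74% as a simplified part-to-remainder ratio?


74% means 74 parts out of 100; remainder = 26
Part : remainder = 74:26
GCD = 2
= 37:13

37:13


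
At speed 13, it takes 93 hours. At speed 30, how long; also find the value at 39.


Inverse proportion: x × y = constant
k = 13 × 93 = 1209
At x=30: k/30 = 40.30
At x=39: k/39 = 31.00
= 40.30 and 31.00

40.30 and 31.00


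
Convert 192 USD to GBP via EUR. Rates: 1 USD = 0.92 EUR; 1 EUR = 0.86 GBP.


Step 1: 192 USD × 0.92 = 176.64 EUR
Step 2: 176.64 EUR × 0.86 = 151.91 GBP
Implied rate USD→GBP = 0.92 × 0.86 = 0.7912
= 151.91 GBP

151.91 GBP


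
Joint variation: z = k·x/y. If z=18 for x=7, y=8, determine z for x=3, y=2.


z = k·x/y
Solve for k using the known point: k = z·y/x = 18×8/7 = 144/7 ≈ 20.5714
Now evaluate at x=3, y=2:
z = k × 3 / 2 = (144 × 3) / (7 × 2) = 432/14
≈ 30.8571

30.8571


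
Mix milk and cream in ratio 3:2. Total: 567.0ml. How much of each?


Total parts = 3 + 2 = 5
milk: 567.0 × 3/5 = 340.2ml
cream: 567.0 × 2/5 = 226.8ml
= 340.2ml and 226.8ml

340.2ml and 226.8ml


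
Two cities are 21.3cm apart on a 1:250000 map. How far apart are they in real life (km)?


Real distance = map distance × scale
= 21.3cm × 250000
= 5325000 cm = 53250.0 m
= 53.250 km

53.250 km


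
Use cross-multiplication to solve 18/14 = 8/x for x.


Cross multiply: 18 × x = 14 × 8
18x = 112
x = 112 / 18
= 6.22

6.22


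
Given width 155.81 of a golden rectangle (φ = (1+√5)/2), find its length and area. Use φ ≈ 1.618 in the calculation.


φ = (1 + √5) / 2 ≈ 1.618
Length = width × φ = 155.81 × 1.618 = 252.10058
≈ 252.10
Area = width × length = 155.81 × 252.10058 = 39279.7913698 ≈ 39279.79
= Length: 252.10, Area: 39279.79

Length: 252.10, Area: 39279.79


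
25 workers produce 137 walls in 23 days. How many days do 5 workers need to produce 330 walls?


Days ∝ work / workers, so d₂ = d₁ × (m₁/m₂) × (w₂/w₁)
Workers factor (inverse): 25/5 = 5.0000
Work factor (direct): 330/137 ≈ 2.4088
d₂ = 23 × 25/5 × 330/137 = (23 × 25 × 330) / (5 × 137) = 189750/685
≈ 277.01 days

277.01 days


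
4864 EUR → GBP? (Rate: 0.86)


Amount × rate = 4864 × 0.86
= 4183.04 GBP

4183.04 GBP


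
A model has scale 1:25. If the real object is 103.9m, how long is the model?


Model size = real / scale
= 103.9 / 25
= 4.1560 m

4.1560 m


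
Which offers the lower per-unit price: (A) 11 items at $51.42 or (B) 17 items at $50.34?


Deal A: $51.42/11 = $4.6745/unit
Deal B: $50.34/17 = $2.9612/unit
B is cheaper per unit
= Deal B

Deal B


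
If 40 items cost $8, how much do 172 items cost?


Direct proportion: y/x = constant
k = 8/40 = 0.2000
y₂ = k × 172 = 8 × 172 / 40 = 1376/40
= 34.40

34.40


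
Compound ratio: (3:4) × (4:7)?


Compound ratio = (3×4) : (4×7)
= 12:28
GCD = 4
= 3:7

3:7


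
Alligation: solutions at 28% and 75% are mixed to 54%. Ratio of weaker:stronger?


Let x parts of 28% mix with y parts of 75%.
28x + 75y = 54(x + y)
28x + 75y = 54x + 54y
x(28 - 54) = y(54 - 75)
x/y = (75 - 54)/(54 - 28) = 21/26
Simplify: 21:26
= 21:26

21:26


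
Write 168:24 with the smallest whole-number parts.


GCD(168, 24) = 24
168/24 : 24/24
= 7:1

7:1


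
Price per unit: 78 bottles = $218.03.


Unit rate = total / quantity
= 218.03 / 78
= $2.80 per unit

$2.80 per unit


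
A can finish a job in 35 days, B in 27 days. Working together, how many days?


Rate of A = 1/35 per day
Rate of B = 1/27 per day
Combined rate = 1/35 + 1/27 = 62/945 ≈ 0.0656 per day
Days = 1 / combined rate = 945/62
≈ 15.24 days

15.24 days


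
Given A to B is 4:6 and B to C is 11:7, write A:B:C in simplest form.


Match B: multiply A:B by 11 → 44:66
Multiply B:C by 6 → 66:42
Combined: 44:66:42
GCD = 2
= 22:33:21

22:33:21


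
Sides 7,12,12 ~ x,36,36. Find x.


Scale factor = 36/12 = 3
Missing side = 7 × 3
= 21.0

21.0


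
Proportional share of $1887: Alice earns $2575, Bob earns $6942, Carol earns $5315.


Total income = 2575 + 6942 + 5315 = $14832
Alice: $1887 × 2575/14832 = $327.60
Bob: $1887 × 6942/14832 = $883.20
Carol: $1887 × 5315/14832 = $676.20
= Alice: $327.60, Bob: $883.20, Carol: $676.20

Alice: $327.60, Bob: $883.20, Carol: $676.20


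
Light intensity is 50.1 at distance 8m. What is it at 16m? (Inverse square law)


I₁d₁² = I₂d₂²
I₂ = I₁ × (d₁/d₂)²
= 50.1 × (8/16)²
= 50.1 × 64/256
= 3206.4/256
= 12.5250

12.5250


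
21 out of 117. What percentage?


Percentage = (part / whole) × 100
= (21 / 117) × 100
≈ 17.95%

17.95%


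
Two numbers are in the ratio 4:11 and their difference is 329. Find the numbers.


Let A = 4k, B = 11k.
11k - 4k = 329
7k = 329 → k = 329/7 = 47
A = 4×47 = 188, B = 11×47 = 517
= A = 188, B = 517

A = 188, B = 517


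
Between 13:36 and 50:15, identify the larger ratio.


13/36 = 0.3611
50/15 = 3.3333
0.3611 < 3.3333, so 13:36 is less
= 50:15

50:15


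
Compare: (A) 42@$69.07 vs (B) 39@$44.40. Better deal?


Deal A: $69.07/42 = $1.6445/unit
Deal B: $44.40/39 = $1.1385/unit
B is cheaper per unit
= Deal B

Deal B


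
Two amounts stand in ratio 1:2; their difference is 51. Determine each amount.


Let A = 1k, B = 2k.
2k - 1k = 51
1k = 51 → k = 51/1 = 51
A = 1×51 = 51, B = 2×51 = 102
= A = 51, B = 102

A = 51, B = 102


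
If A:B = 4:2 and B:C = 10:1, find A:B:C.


Match B: multiply A:B by 10 → 40:20
Multiply B:C by 2 → 20:2
Combined: 40:20:2
GCD = 2
= 20:10:1

20:10:1


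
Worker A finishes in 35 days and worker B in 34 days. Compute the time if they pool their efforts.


Rate of A = 1/35 per day
Rate of B = 1/34 per day
Combined rate = 1/35 + 1/34 = 69/1190 ≈ 0.0580 per day
Days = 1 / combined rate = 1190/69
≈ 17.25 days

17.25 days


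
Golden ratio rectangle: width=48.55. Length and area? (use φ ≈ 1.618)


φ = (1 + √5) / 2 ≈ 1.618
Length = width × φ = 48.55 × 1.618 = 78.5539
≈ 78.55
Area = width × length = 48.55 × 78.5539 = 3813.791845 ≈ 3813.79
= Length: 78.55, Area: 3813.79

Length: 78.55, Area: 3813.79


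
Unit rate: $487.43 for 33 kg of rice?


Unit rate = total / quantity
= 487.43 / 33
= $14.77 per unit

$14.77 per unit


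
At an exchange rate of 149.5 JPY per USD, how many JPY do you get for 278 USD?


Amount × rate = 278 × 149.5
= 41561.00 JPY

41561.00 JPY


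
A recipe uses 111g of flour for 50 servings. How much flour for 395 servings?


Direct proportion: y/x = constant
k = 111/50 = 2.2200
y₂ = k × 395 = 111 × 395 / 50 = 43845/50
= 876.90

876.90


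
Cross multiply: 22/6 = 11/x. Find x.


Cross multiply: 22 × x = 6 × 11
22x = 66
x = 66 / 22
= 3.00

3.00


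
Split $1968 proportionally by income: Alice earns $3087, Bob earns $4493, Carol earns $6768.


Total income = 3087 + 4493 + 6768 = $14348
Alice: $1968 × 3087/14348 = $423.42
Bob: $1968 × 4493/14348 = $616.27
Carol: $1968 × 6768/14348 = $928.31
= Alice: $423.42, Bob: $616.27, Carol: $928.31

Alice: $423.42, Bob: $616.27, Carol: $928.31


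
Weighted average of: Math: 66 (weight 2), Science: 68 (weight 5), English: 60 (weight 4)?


Numerator = 66×2 + 68×5 + 60×4
= 132 + 340 + 240
= 712
Total weight = 11
Weighted avg = 712/11
= 64.73

64.73


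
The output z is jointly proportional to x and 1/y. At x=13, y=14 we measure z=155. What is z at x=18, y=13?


z = k·x/y
Solve for k using the known point: k = z·y/x = 155×14/13 = 2170/13 ≈ 166.9231
Now evaluate at x=18, y=13:
z = k × 18 / 13 = (2170 × 18) / (13 × 13) = 39060/169
≈ 231.1243

231.1243


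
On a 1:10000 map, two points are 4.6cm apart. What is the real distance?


Real distance = map distance × scale
= 4.6cm × 10000
= 46000 cm = 460.0 m
= 0.460 km

0.460 km


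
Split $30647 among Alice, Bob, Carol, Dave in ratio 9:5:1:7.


Total parts = 9 + 5 + 1 + 7 = 22
Alice: 30647 × 9/22 = 12537.41
Bob: 30647 × 5/22 = 6965.23
Carol: 30647 × 1/22 = 1393.05
Dave: 30647 × 7/22 = 9751.32
= Alice: $12537.41, Bob: $6965.23, Carol: $1393.05, Dave: $9751.32

Alice: $12537.41, Bob: $6965.23, Carol: $1393.05, Dave: $9751.32


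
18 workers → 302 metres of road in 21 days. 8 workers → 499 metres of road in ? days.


Days ∝ work / workers, so d₂ = d₁ × (m₁/m₂) × (w₂/w₁)
Workers factor (inverse): 18/8 = 2.2500
Work factor (direct): 499/302 ≈ 1.6523
d₂ = 21 × 18/8 × 499/302 = (21 × 18 × 499) / (8 × 302) = 188622/2416
≈ 78.07 days

78.07 days


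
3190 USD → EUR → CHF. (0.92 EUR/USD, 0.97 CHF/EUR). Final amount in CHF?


Step 1: 3190 USD × 0.92 = 2934.80 EUR
Step 2: 2934.80 EUR × 0.97 = 2846.76 CHF
Implied rate USD→CHF = 0.92 × 0.97 = 0.8924
= 2846.76 CHF

2846.76 CHF


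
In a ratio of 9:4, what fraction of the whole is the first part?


Total parts = 9 + 4 = 13
First part: 9/13 = 9/13
= 9/13

9/13


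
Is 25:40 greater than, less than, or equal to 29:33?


25/40 = 0.6250
29/33 = 0.8788
0.6250 < 0.8788, so 25:40 is less
= less than

less than


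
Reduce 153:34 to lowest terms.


GCD(153, 34) = 17
153/17 : 34/17
= 9:2

9:2


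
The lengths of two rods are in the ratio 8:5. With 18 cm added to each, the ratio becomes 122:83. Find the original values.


Let A = 8k, B = 5k.
(8k + 18) / (5k + 18) = 122/83
Cross-multiply: 83(8k + 18) = 122(5k + 18)
664k + 1494 = 610k + 2196
664k - 610k = 2196 - 1494
54k = 702
k = 702/54 = 13
A = 8×13 = 104, B = 5×13 = 65
= A = 104, B = 65

A = 104, B = 65


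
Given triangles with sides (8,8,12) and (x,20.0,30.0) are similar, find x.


Scale factor = 20.0/8 = 2.5
Missing side = 8 × 2.5
= 20.0

20.0


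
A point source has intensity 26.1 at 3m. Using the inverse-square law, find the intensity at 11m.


I₁d₁² = I₂d₂²
I₂ = I₁ × (d₁/d₂)²
= 26.1 × (3/11)²
= 26.1 × 9/121
= 234.9/121
≈ 1.9413

1.9413


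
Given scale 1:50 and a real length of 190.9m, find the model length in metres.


Model size = real / scale
= 190.9 / 50
= 3.8180 m

3.8180 m


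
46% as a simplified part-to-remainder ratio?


46% means 46 parts out of 100; remainder = 54
Part : remainder = 46:54
GCD = 2
= 23:27

23:27


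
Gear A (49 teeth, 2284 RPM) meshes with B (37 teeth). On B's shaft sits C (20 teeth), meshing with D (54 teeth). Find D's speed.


Stage 1: RPM_B = RPM_A × t_A/t_B = 2284 × 49/37 = 111916/37 ≈ 3024.76
B and C share a shaft → RPM_C = RPM_B
Stage 2: RPM_D = RPM_C × t_C/t_D = RPM_A × (t_A×t_C)/(t_B×t_D)
Overall ratio = (49×20)/(37×54) = 980/1998
RPM_D = 2284 × 980/1998 = 2238320/1998
≈ 1120.28 RPM

1120.28 RPM


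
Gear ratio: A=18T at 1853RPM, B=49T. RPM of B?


Gear ratio = 18:49 = 18:49
RPM_B = RPM_A × (teeth_A / teeth_B)
= 1853 × (18/49)
= 680.7 RPM

680.7 RPM


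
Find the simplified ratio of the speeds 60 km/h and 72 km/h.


Ratio = 60:72
GCD = 12
Simplified = 5:6
Time ratio (same distance) = 6:5
Speed ratio = 5:6

5:6


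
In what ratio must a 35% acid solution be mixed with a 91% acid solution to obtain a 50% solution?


Let x parts of 35% mix with y parts of 91%.
35x + 91y = 50(x + y)
35x + 91y = 50x + 50y
x(35 - 50) = y(50 - 91)
x/y = (91 - 50)/(50 - 35) = 41/15
Simplify: 41:15
= 41:15

41:15


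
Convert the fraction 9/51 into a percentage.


Percentage = (part / whole) × 100
= (9 / 51) × 100
≈ 17.65%

17.65%


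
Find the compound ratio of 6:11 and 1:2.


Compound ratio = (6×1) : (11×2)
= 6:22
GCD = 2
= 3:11

3:11


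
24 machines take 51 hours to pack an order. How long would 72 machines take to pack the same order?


Inverse proportion: x × y = constant
k = 24 × 51 = 1224
y₂ = k / 72 = 1224 / 72
= 17.00

17.00


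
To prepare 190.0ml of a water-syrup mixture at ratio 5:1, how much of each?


Total parts = 5 + 1 = 6
water: 190.0 × 5/6 = 158.3ml
syrup: 190.0 × 1/6 = 31.7ml
= 158.3ml and 31.7ml

158.3ml and 31.7ml


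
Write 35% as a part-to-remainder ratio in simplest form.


35% means 35 parts out of 100; remainder = 65
Part : remainder = 35:65
GCD = 5
= 7:13

7:13


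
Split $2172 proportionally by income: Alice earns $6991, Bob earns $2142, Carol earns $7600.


Total income = 6991 + 2142 + 7600 = $16733
Alice: $2172 × 6991/16733 = $907.46
Bob: $2172 × 2142/16733 = $278.04
Carol: $2172 × 7600/16733 = $986.51
= Alice: $907.46, Bob: $278.04, Carol: $986.51

Alice: $907.46, Bob: $278.04, Carol: $986.51


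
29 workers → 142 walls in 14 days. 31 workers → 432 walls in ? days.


Days ∝ work / workers, so d₂ = d₁ × (m₁/m₂) × (w₂/w₁)
Workers factor (inverse): 29/31 ≈ 0.9355
Work factor (direct): 432/142 ≈ 3.0423
d₂ = 14 × 29/31 × 432/142 = (14 × 29 × 432) / (31 × 142) = 175392/4402
≈ 39.84 days

39.84 days


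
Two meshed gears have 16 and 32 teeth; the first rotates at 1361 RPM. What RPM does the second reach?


Gear ratio = 16:32 = 1:2
RPM_B = RPM_A × (teeth_A / teeth_B)
= 1361 × (16/32)
= 680.5 RPM

680.5 RPM


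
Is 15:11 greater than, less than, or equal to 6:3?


15/11 = 1.3636
6/3 = 2.0000
1.3636 < 2.0000, so 15:11 is less
= less than

less than


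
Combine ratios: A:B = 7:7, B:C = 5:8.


Match B: multiply A:B by 5 → 35:35
Multiply B:C by 7 → 35:56
Combined: 35:35:56
GCD = 7
= 5:5:8

5:5:8


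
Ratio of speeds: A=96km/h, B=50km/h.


Ratio = 96:50
GCD = 2
Simplified = 48:25
Time ratio (same distance) = 25:48
Speed ratio = 48:25

48:25


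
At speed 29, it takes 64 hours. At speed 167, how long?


Inverse proportion: x × y = constant
k = 29 × 64 = 1856
y₂ = k / 167 = 1856 / 167
= 11.11

11.11


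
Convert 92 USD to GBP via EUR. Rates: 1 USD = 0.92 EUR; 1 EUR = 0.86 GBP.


Step 1: 92 USD × 0.92 = 84.64 EUR
Step 2: 84.64 EUR × 0.86 = 72.79 GBP
Implied rate USD→GBP = 0.92 × 0.86 = 0.7912
= 72.79 GBP

72.79 GBP


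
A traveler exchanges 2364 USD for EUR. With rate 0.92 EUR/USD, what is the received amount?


Amount × rate = 2364 × 0.92
= 2174.88 EUR

2174.88 EUR


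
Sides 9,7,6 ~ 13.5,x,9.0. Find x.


Scale factor = 13.5/9 = 1.5
Missing side = 7 × 1.5
= 10.5

10.5


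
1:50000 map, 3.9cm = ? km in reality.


Real distance = map distance × scale
= 3.9cm × 50000
= 195000 cm = 1950.0 m
= 1.950 km

1.950 km


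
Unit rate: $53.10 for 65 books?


Unit rate = total / quantity
= 53.10 / 65
= $0.82 per unit

$0.82 per unit


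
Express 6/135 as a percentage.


Percentage = (part / whole) × 100
= (6 / 135) × 100
≈ 4.44%

4.44%


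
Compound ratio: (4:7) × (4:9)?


Compound ratio = (4×4) : (7×9)
= 16:63
GCD = 1
= 16:63

16:63


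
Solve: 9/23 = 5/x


Cross multiply: 9 × x = 23 × 5
9x = 115
x = 115 / 9
= 12.78

12.78


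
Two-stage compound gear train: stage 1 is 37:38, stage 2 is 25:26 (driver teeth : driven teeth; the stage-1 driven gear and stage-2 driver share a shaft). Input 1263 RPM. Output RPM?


Stage 1: RPM_B = RPM_A × t_A/t_B = 1263 × 37/38 = 46731/38 ≈ 1229.76
B and C share a shaft → RPM_C = RPM_B
Stage 2: RPM_D = RPM_C × t_C/t_D = RPM_A × (t_A×t_C)/(t_B×t_D)
Overall ratio = (37×25)/(38×26) = 925/988
RPM_D = 1263 × 925/988 = 1168275/988
≈ 1182.46 RPM

1182.46 RPM


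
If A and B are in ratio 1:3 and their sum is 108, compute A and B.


Let A = 1k, B = 3k.
1k + 3k = 108
4k = 108 → k = 108/4 = 27
A = 1×27 = 27, B = 3×27 = 81
= A = 27, B = 81

A = 27, B = 81


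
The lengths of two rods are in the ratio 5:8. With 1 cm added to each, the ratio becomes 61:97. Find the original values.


Let A = 5k, B = 8k.
(5k + 1) / (8k + 1) = 61/97
Cross-multiply: 97(5k + 1) = 61(8k + 1)
485k + 97 = 488k + 61
485k - 488k = 61 - 97
-3k = -36
k = -36/-3 = 12
A = 5×12 = 60, B = 8×12 = 96
= A = 60, B = 96

A = 60, B = 96


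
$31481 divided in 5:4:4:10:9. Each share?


Total parts = 5 + 4 + 4 + 10 + 9 = 32
Part 1: 31481 × 5/32 = 4918.91
Part 2: 31481 × 4/32 = 3935.13
Part 3: 31481 × 4/32 = 3935.13
Part 4: 31481 × 10/32 = 9837.81
Part 5: 31481 × 9/32 = 8854.03
= Part 1: $4918.91, Part 2: $3935.13, Part 3: $3935.13, Part 4: $9837.81, Part 5: $8854.03

Part 1: $4918.91, Part 2: $3935.13, Part 3: $3935.13, Part 4: $9837.81, Part 5: $8854.03


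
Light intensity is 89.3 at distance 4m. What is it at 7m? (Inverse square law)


I₁d₁² = I₂d₂²
I₂ = I₁ × (d₁/d₂)²
= 89.3 × (4/7)²
= 89.3 × 16/49
= 1428.8/49
≈ 29.1592

29.1592


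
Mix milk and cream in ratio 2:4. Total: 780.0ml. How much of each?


Total parts = 2 + 4 = 6
milk: 780.0 × 2/6 = 260.0ml
cream: 780.0 × 4/6 = 520.0ml
= 260.0ml and 520.0ml

260.0ml and 520.0ml


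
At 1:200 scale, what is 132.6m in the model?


Model size = real / scale
= 132.6 / 200
= 0.6630 m

0.6630 m


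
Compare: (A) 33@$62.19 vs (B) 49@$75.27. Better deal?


Deal A: $62.19/33 = $1.8845/unit
Deal B: $75.27/49 = $1.5361/unit
B is cheaper per unit
= Deal B

Deal B


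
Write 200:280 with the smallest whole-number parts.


GCD(200, 280) = 40
200/40 : 280/40
= 5:7

5:7


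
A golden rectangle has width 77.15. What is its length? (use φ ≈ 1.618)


φ = (1 + √5) / 2 ≈ 1.618
Length = width × φ = 77.15 × 1.618 = 124.8287
≈ 124.83

124.83


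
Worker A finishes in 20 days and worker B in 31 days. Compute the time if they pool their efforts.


Rate of A = 1/20 per day
Rate of B = 1/31 per day
Combined rate = 1/20 + 1/31 = 51/620 ≈ 0.0823 per day
Days = 1 / combined rate = 620/51
≈ 12.16 days

12.16 days


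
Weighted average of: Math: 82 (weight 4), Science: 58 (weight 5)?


Numerator = 82×4 + 58×5
= 328 + 290
= 618
Total weight = 9
Weighted avg = 618/9
= 68.67

68.67


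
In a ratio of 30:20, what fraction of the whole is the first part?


Total parts = 30 + 20 = 50
First part: 30/50 = 3/5
= 3/5

3/5


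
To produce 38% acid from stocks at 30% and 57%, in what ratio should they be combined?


Let x parts of 30% mix with y parts of 57%.
30x + 57y = 38(x + y)
30x + 57y = 38x + 38y
x(30 - 38) = y(38 - 57)
x/y = (57 - 38)/(38 - 30) = 19/8
Simplify: 19:8
= 19:8

19:8


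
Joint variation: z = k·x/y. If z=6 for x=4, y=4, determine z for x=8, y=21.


z = k·x/y
Solve for k using the known point: k = z·y/x = 6×4/4 = 24/4 = 6.0000
Now evaluate at x=8, y=21:
z = k × 8 / 21 = (24 × 8) / (4 × 21) = 192/84
≈ 2.2857

2.2857


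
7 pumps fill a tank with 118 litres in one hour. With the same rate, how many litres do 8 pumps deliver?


Direct proportion: y/x = constant
k = 118/7 ≈ 16.8571
y₂ = k × 8 = 118 × 8 / 7 = 944/7
≈ 134.86

134.86


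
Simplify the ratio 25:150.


GCD(25, 150) = 25
25/25 : 150/25
= 1:6

1:6


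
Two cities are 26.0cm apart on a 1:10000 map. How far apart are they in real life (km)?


Real distance = map distance × scale
= 26.0cm × 10000
= 260000 cm = 2600.0 m
= 2.600 km

2.600 km


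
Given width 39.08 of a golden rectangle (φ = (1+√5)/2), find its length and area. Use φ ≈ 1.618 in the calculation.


φ = (1 + √5) / 2 ≈ 1.618
Length = width × φ = 39.08 × 1.618 = 63.23144
≈ 63.23
Area = width × length = 39.08 × 63.23144 = 2471.0846752 ≈ 2471.08
= Length: 63.23, Area: 2471.08

Length: 63.23, Area: 2471.08


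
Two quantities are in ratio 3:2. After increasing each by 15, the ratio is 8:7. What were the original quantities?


Let A = 3k, B = 2k.
(3k + 15) / (2k + 15) = 8/7
Cross-multiply: 7(3k + 15) = 8(2k + 15)
21k + 105 = 16k + 120
21k - 16k = 120 - 105
5k = 15
k = 15/5 = 3
A = 3×3 = 9, B = 2×3 = 6
= A = 9, B = 6

A = 9, B = 6


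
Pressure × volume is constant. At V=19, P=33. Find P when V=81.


Inverse proportion: x × y = constant
k = 19 × 33 = 627
y₂ = k / 81 = 627 / 81
= 7.74

7.74


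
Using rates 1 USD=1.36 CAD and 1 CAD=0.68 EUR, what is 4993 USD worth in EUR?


Step 1: 4993 USD × 1.36 = 6790.48 CAD
Step 2: 6790.48 CAD × 0.68 = 4617.53 EUR
Implied rate USD→EUR = 1.36 × 0.68 = 0.9248
= 4617.53 EUR

4617.53 EUR


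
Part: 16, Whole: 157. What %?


Percentage = (part / whole) × 100
= (16 / 157) × 100
≈ 10.19%

10.19%


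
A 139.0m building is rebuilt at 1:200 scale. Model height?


Model size = real / scale
= 139.0 / 200
= 0.6950 m

0.6950 m


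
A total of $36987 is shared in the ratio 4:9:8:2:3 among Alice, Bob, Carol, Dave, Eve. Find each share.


Total parts = 4 + 9 + 8 + 2 + 3 = 26
Alice: 36987 × 4/26 = 5690.31
Bob: 36987 × 9/26 = 12803.19
Carol: 36987 × 8/26 = 11380.62
Dave: 36987 × 2/26 = 2845.15
Eve: 36987 × 3/26 = 4267.73
= Alice: $5690.31, Bob: $12803.19, Carol: $11380.62, Dave: $2845.15, Eve: $4267.73

Alice: $5690.31, Bob: $12803.19, Carol: $11380.62, Dave: $2845.15, Eve: $4267.73


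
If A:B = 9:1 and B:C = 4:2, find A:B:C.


Match B: multiply A:B by 4 → 36:4
Multiply B:C by 1 → 4:2
Combined: 36:4:2
GCD = 2
= 18:2:1

18:2:1


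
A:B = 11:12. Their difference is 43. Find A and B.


Let A = 11k, B = 12k.
12k - 11k = 43
1k = 43 → k = 43/1 = 43
A = 11×43 = 473, B = 12×43 = 516
= A = 473, B = 516

A = 473, B = 516


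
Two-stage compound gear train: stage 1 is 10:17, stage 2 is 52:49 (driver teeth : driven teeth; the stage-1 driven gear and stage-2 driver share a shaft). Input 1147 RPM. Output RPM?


Stage 1: RPM_B = RPM_A × t_A/t_B = 1147 × 10/17 = 11470/17 ≈ 674.71
B and C share a shaft → RPM_C = RPM_B
Stage 2: RPM_D = RPM_C × t_C/t_D = RPM_A × (t_A×t_C)/(t_B×t_D)
Overall ratio = (10×52)/(17×49) = 520/833
RPM_D = 1147 × 520/833 = 596440/833
≈ 716.01 RPM

716.01 RPM
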